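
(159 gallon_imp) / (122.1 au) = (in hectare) 3.957e-18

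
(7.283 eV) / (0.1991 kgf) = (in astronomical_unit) 3.995e-30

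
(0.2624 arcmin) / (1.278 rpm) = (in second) 0.0005703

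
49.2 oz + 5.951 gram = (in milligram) 1.401e+06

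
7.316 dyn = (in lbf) 1.645e-05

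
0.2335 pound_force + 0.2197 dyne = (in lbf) 0.2335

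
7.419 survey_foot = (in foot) 7.419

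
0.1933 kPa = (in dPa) 1933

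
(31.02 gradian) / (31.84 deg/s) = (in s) 0.8768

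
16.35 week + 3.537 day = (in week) 16.86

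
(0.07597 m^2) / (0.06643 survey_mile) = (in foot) 0.002331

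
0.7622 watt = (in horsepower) 0.001022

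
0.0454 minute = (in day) 3.153e-05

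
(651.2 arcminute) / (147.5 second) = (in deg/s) 0.07358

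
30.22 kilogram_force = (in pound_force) 66.62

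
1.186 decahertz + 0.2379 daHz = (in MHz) 1.424e-05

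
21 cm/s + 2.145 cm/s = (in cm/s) 23.14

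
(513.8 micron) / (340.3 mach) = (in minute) 7.39e-11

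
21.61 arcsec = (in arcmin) 0.3602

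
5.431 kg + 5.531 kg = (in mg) 1.096e+07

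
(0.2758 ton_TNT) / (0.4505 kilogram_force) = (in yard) 2.857e+08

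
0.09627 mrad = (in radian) 9.627e-05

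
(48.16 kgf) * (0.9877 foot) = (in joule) 142.2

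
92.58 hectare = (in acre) 228.8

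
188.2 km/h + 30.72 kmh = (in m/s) 60.81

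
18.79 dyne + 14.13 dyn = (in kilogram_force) 3.357e-05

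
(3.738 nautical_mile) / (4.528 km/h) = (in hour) 1.529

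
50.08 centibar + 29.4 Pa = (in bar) 0.5011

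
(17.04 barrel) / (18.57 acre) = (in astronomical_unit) 2.41e-16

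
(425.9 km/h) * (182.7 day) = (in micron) 1.867e+15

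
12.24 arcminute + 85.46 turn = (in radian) 537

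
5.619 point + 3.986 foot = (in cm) 121.7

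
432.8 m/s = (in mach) 1.271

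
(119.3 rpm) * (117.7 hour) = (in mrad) 5.294e+09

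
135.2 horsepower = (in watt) 1.008e+05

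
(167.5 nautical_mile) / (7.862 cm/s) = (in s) 3.946e+06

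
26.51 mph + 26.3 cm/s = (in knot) 23.55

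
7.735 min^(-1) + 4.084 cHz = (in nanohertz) 1.698e+08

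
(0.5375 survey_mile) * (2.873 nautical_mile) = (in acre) 1137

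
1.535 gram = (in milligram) 1535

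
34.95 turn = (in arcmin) 7.549e+05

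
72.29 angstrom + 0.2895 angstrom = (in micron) 0.007258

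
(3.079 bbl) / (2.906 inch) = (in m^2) 6.632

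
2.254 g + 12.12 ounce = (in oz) 12.2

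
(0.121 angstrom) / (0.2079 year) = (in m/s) 1.846e-18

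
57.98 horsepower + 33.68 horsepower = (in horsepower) 91.66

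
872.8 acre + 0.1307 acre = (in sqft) 3.802e+07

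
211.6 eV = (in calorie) 8.103e-18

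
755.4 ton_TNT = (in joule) 3.161e+12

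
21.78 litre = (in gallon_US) 5.754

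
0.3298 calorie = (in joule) 1.38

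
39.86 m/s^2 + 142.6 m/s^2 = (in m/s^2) 182.5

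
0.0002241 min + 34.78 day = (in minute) 5.008e+04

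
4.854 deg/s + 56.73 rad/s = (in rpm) 542.5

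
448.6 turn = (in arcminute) 9.69e+06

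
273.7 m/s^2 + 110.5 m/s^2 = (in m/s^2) 384.2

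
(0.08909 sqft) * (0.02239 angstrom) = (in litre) 1.853e-11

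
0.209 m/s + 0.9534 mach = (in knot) 631.4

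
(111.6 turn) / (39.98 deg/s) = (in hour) 0.2791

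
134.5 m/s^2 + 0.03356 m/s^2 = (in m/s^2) 134.5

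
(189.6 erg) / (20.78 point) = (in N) 0.002586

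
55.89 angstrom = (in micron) 0.005589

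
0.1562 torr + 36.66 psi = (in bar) 2.528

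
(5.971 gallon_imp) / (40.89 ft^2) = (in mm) 7.146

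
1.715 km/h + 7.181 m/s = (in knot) 14.88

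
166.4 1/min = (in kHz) 0.002773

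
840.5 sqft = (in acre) 0.0193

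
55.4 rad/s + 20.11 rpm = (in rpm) 549.1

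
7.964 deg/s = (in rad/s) 0.139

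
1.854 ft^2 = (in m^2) 0.1722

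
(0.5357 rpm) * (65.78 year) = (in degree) 6.668e+09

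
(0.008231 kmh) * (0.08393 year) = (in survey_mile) 3.76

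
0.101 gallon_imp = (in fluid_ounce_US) 15.53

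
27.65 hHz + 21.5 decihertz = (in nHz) 2.767e+12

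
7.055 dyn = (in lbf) 1.586e-05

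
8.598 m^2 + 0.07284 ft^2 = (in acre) 0.002126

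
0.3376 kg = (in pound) 0.7443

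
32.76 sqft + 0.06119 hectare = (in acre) 0.152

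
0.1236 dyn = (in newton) 1.236e-06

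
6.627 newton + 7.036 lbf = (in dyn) 3.792e+06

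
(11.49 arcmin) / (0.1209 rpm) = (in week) 4.365e-07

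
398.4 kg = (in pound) 878.3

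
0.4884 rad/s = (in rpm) 4.664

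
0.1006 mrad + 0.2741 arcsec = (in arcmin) 0.3504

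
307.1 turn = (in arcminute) 6.633e+06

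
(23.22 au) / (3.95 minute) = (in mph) 3.279e+10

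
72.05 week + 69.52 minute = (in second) 4.358e+07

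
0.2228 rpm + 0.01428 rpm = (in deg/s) 1.422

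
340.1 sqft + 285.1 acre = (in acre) 285.1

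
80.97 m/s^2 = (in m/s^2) 80.97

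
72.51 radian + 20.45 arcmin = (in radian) 72.52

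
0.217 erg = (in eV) 1.354e+11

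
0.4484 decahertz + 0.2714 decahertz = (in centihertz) 719.8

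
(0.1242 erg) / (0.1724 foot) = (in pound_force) 5.314e-08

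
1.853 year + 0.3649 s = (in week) 96.62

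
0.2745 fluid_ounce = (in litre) 0.008118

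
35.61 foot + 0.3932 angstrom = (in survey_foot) 35.61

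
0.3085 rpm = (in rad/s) 0.03231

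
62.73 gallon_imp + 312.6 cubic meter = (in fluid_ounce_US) 1.058e+07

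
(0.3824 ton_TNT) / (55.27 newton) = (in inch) 1.14e+09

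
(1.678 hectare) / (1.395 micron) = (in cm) 1.203e+12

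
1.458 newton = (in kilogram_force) 0.1487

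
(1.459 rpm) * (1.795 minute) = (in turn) 2.619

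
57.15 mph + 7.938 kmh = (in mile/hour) 62.08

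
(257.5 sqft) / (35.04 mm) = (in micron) 6.827e+08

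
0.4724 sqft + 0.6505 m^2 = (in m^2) 0.6944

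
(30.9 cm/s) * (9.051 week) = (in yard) 1.85e+06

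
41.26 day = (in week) 5.894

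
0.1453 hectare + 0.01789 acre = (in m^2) 1525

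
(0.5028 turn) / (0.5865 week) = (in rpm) 8.505e-05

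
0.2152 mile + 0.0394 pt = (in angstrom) 3.463e+12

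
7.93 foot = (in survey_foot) 7.93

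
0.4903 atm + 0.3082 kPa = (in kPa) 49.99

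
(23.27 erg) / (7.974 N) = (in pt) 0.0008272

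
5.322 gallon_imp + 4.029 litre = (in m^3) 0.02822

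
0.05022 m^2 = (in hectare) 5.022e-06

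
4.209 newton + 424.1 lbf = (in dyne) 1.891e+08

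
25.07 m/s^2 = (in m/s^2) 25.07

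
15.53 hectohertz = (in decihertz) 1.553e+04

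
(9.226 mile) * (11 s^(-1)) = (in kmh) 5.88e+05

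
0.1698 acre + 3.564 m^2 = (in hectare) 0.06907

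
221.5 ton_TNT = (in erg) 9.268e+18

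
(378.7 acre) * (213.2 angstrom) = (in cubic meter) 0.03267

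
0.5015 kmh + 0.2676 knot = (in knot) 0.5384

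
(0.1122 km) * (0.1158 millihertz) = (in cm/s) 1.299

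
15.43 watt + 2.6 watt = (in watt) 18.03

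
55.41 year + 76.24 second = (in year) 55.41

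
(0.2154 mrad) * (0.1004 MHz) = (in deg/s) 1239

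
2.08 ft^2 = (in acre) 4.775e-05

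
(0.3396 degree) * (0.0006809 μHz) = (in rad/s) 4.036e-12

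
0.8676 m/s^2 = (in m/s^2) 0.8676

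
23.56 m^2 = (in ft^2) 253.6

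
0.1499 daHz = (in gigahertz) 1.499e-09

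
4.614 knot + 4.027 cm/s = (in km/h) 8.69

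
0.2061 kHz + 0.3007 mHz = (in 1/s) 206.1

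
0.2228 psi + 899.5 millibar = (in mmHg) 686.2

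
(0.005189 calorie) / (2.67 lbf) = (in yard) 0.001999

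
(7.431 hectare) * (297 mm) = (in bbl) 1.388e+05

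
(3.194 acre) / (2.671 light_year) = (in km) 5.115e-16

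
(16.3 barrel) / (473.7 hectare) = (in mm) 0.0005471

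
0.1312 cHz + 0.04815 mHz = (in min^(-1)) 0.08161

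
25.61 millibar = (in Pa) 2561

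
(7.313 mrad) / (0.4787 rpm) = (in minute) 0.002431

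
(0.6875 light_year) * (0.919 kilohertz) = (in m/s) 5.977e+18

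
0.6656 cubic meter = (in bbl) 4.186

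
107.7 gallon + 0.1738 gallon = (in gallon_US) 107.9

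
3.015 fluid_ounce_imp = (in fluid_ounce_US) 2.897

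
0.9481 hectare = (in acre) 2.343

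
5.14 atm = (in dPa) 5.208e+06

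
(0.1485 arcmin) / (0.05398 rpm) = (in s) 0.007642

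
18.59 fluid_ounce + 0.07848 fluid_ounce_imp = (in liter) 0.552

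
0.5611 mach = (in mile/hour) 427.4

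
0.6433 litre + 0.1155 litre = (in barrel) 0.004773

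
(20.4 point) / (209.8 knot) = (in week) 1.102e-10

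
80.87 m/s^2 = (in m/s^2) 80.87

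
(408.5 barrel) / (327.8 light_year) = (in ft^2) 2.254e-16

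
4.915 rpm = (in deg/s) 29.49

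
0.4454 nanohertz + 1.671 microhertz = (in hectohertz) 1.671e-08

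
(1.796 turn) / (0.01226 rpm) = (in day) 0.1017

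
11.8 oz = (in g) 334.5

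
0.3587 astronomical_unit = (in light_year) 5.672e-06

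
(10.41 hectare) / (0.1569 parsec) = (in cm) 2.15e-09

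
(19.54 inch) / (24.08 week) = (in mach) 1.001e-10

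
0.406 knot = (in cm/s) 20.89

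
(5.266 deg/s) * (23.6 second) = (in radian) 2.169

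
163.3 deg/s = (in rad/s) 2.85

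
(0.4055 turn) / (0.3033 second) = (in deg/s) 481.3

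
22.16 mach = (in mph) 1.688e+04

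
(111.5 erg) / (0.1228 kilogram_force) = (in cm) 0.0009259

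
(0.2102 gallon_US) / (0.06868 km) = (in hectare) 1.159e-09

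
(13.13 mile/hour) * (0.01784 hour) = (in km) 0.377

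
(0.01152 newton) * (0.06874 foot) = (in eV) 1.506e+15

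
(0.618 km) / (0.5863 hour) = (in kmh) 1.054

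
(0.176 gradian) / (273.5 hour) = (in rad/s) 2.808e-09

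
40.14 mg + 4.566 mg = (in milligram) 44.71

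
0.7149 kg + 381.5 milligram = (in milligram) 7.153e+05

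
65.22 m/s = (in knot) 126.8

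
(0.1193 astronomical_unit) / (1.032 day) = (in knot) 3.891e+05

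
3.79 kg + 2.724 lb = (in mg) 5.026e+06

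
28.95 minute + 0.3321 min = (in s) 1757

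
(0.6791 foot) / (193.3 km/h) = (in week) 6.374e-09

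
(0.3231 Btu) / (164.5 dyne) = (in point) 5.874e+08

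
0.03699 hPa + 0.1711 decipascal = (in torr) 0.02787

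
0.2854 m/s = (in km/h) 1.027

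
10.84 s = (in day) 0.0001255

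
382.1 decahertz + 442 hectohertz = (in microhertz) 4.802e+10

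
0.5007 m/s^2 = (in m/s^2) 0.5007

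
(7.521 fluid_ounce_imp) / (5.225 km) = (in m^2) 4.09e-08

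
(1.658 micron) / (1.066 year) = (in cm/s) 4.932e-12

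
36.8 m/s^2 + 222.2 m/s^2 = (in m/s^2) 259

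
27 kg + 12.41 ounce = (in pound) 60.3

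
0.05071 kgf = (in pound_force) 0.1118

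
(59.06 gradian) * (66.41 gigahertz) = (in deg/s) 3.53e+12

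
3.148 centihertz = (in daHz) 0.003148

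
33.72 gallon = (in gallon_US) 33.72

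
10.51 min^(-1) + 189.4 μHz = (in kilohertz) 0.0001754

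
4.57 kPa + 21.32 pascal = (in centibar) 4.591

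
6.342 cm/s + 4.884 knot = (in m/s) 2.576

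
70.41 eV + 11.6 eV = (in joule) 1.314e-17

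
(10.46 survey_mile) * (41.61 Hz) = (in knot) 1.362e+06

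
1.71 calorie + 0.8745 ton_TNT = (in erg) 3.659e+16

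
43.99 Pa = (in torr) 0.33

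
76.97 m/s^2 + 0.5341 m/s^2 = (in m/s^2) 77.5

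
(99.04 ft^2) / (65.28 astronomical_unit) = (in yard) 1.03e-12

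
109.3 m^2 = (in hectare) 0.01093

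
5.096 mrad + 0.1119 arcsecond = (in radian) 0.005097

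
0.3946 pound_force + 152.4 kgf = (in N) 1496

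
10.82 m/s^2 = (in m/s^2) 10.82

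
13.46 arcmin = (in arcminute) 13.46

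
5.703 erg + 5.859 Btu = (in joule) 6182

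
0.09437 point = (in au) 2.225e-16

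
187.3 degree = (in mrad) 3269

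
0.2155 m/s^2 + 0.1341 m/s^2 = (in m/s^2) 0.3496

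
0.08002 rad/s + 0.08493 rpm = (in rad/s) 0.08891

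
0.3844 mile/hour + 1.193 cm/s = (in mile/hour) 0.4111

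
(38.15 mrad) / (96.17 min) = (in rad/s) 6.612e-06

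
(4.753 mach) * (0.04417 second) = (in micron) 7.148e+07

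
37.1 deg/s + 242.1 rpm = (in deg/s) 1490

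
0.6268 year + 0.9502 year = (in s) 4.973e+07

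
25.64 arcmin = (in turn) 0.001187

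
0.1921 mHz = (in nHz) 1.921e+05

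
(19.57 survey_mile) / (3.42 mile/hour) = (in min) 343.3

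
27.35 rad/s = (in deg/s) 1567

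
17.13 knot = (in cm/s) 881.2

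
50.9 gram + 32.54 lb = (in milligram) 1.481e+07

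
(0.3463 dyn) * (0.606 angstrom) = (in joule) 2.099e-16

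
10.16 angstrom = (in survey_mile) 6.313e-13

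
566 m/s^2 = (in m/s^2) 566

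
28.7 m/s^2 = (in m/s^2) 28.7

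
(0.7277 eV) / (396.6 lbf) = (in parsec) 2.142e-39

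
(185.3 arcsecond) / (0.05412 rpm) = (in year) 5.026e-09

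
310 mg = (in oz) 0.01093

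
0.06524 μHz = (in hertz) 6.524e-08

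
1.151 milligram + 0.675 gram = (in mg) 676.2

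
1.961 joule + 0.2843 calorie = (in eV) 1.966e+19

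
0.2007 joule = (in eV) 1.253e+18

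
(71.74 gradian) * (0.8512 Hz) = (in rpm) 9.16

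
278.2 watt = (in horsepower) 0.3731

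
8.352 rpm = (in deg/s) 50.11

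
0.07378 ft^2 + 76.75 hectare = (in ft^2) 8.261e+06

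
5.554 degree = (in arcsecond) 1.999e+04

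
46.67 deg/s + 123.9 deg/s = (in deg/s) 170.6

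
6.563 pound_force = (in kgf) 2.977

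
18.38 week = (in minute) 1.853e+05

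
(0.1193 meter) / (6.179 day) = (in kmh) 8.045e-07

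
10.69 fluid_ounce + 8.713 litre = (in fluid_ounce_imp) 317.8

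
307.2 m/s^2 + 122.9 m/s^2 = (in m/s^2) 430.1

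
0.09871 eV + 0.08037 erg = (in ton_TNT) 1.921e-18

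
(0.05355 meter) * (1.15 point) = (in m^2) 2.172e-05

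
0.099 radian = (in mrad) 99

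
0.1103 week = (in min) 1112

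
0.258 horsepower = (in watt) 192.4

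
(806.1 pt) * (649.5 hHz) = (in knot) 3.59e+04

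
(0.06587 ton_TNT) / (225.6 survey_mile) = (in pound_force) 170.6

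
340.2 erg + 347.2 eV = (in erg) 340.2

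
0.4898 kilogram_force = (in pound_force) 1.08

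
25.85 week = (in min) 2.606e+05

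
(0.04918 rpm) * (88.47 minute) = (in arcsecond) 5.639e+06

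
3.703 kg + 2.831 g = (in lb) 8.17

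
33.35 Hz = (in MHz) 3.335e-05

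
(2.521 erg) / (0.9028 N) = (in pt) 0.0007916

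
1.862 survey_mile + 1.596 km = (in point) 1.302e+07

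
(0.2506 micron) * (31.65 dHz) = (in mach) 2.329e-09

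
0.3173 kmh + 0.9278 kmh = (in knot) 0.6723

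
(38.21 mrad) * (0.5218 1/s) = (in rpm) 0.1904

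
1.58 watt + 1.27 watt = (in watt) 2.85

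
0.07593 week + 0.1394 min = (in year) 0.001456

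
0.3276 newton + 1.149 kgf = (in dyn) 1.16e+06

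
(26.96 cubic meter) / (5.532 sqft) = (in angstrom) 5.246e+11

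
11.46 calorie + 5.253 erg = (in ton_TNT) 1.146e-08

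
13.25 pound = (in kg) 6.01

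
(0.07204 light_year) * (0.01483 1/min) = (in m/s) 1.685e+11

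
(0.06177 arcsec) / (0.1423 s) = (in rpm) 2.01e-05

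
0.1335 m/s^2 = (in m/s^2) 0.1335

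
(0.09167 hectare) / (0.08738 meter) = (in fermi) 1.049e+19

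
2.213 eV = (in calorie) 8.474e-20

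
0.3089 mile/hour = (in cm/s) 13.81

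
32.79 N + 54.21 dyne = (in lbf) 7.372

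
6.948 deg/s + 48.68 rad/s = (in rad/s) 48.8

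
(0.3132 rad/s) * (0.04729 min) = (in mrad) 888.7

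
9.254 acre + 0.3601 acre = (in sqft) 4.188e+05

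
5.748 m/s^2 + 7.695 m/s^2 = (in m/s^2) 13.44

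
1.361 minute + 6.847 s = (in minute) 1.475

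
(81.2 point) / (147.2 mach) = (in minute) 9.525e-09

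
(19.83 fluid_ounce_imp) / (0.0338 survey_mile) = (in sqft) 0.0001115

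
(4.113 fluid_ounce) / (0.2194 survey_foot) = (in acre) 4.495e-07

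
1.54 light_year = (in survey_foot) 4.78e+16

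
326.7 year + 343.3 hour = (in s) 1.03e+10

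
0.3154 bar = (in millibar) 315.4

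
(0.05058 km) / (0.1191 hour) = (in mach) 0.0003465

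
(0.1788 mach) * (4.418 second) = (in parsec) 8.717e-15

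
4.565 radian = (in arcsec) 9.416e+05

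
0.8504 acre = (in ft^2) 3.704e+04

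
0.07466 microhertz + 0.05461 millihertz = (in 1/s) 5.468e-05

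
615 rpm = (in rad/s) 64.4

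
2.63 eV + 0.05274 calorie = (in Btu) 0.0002091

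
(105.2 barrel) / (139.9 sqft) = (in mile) 0.0007996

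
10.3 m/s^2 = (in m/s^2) 10.3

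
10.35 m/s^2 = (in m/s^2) 10.35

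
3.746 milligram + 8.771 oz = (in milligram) 2.487e+05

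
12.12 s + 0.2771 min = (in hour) 0.007985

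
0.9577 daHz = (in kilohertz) 0.009577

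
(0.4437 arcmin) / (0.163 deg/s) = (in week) 7.501e-08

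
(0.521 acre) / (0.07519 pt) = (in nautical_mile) 4.292e+04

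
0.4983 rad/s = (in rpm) 4.758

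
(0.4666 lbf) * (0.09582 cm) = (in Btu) 1.885e-06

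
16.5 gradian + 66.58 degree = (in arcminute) 4886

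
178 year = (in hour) 1.559e+06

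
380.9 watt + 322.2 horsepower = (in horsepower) 322.7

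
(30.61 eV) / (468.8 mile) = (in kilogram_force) 6.629e-25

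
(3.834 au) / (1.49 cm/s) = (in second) 3.849e+13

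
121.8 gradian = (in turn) 0.3045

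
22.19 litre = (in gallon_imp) 4.881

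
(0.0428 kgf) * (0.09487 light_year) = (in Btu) 3.571e+11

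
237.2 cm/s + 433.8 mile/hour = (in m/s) 196.3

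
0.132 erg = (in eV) 8.239e+10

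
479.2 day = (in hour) 1.15e+04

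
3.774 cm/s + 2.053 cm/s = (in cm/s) 5.827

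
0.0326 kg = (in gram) 32.6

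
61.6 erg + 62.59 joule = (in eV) 3.907e+20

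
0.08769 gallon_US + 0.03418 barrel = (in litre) 5.766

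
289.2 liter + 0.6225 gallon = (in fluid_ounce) 9859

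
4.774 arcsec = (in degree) 0.001326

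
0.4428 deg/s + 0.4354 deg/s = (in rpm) 0.1464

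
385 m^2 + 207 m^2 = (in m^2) 592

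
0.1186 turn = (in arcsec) 1.537e+05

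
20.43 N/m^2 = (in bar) 0.0002043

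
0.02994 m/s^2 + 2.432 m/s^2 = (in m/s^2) 2.462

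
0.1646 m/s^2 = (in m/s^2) 0.1646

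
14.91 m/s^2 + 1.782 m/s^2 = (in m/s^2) 16.69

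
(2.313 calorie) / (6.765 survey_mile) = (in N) 0.0008889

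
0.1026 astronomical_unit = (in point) 4.351e+13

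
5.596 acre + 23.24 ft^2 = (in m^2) 2.265e+04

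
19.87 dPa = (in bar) 1.987e-05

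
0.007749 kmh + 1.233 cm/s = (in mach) 4.253e-05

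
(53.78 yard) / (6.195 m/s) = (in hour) 0.002205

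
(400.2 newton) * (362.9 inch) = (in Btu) 3.496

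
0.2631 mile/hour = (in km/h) 0.4234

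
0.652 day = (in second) 5.633e+04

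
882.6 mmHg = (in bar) 1.177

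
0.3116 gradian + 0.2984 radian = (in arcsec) 6.256e+04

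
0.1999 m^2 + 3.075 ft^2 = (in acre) 0.00012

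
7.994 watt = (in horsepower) 0.01072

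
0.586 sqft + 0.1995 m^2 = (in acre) 6.275e-05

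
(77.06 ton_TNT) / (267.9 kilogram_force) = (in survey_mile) 7.626e+04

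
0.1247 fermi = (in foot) 4.091e-16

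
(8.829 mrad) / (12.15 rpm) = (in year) 2.2e-10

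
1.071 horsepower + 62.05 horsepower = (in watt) 4.707e+04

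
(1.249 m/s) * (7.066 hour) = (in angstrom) 3.177e+14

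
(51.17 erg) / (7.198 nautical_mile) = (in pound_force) 8.629e-11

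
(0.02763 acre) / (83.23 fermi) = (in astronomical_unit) 8980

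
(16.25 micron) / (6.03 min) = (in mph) 1.005e-07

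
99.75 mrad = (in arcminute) 342.9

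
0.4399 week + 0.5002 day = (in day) 3.58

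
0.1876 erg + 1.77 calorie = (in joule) 7.406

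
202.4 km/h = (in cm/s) 5622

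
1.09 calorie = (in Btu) 0.004323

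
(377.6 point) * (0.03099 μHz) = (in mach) 1.212e-11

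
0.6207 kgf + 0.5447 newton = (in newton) 6.632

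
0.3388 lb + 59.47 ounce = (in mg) 1.84e+06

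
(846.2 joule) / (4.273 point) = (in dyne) 5.614e+10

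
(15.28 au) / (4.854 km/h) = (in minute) 2.826e+10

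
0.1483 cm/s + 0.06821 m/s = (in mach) 0.0002047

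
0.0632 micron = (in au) 4.225e-19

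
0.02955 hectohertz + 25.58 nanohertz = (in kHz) 0.002955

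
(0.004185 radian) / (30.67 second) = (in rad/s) 0.0001365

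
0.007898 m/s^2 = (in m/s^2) 0.007898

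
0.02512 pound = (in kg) 0.01139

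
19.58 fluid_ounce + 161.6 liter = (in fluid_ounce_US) 5484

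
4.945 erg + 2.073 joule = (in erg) 2.073e+07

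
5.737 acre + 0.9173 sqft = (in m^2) 2.322e+04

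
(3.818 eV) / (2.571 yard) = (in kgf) 2.653e-20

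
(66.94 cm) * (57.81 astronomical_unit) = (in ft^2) 6.231e+13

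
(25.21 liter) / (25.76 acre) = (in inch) 9.521e-06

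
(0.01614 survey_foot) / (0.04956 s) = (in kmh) 0.3573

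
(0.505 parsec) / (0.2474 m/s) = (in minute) 1.05e+15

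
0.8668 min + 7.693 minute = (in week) 0.0008492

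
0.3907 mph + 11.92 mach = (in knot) 7890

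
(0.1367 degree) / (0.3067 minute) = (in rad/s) 0.0001297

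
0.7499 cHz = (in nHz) 7.499e+06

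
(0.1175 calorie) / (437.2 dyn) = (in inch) 4427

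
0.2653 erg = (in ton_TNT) 6.341e-18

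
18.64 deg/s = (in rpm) 3.107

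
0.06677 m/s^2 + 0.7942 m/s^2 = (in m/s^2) 0.861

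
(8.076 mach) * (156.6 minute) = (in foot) 8.477e+07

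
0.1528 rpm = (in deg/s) 0.9168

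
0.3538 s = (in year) 1.122e-08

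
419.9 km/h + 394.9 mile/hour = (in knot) 569.9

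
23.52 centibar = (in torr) 176.4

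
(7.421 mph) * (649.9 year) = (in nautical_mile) 3.671e+07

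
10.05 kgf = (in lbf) 22.16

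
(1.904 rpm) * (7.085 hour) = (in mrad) 5.086e+06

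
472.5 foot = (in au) 9.627e-10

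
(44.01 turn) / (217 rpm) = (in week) 2.012e-05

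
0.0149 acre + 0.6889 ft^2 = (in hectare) 0.006036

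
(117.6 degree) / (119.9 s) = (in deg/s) 0.9808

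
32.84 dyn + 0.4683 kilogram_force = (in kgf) 0.4683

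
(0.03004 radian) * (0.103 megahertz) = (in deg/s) 1.773e+05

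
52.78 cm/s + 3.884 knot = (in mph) 5.65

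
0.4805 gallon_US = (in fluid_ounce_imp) 64.02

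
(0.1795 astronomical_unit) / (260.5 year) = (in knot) 6.354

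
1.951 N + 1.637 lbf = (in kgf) 0.9415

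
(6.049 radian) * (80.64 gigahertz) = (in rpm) 4.658e+12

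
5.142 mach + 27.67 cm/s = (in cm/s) 1.751e+05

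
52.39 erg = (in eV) 3.27e+13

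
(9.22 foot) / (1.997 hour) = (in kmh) 0.001407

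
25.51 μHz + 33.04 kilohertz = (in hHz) 330.4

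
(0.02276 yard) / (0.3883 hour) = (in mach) 4.372e-08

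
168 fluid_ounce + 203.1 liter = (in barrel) 1.309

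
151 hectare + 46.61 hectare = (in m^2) 1.976e+06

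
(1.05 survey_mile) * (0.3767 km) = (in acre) 157.3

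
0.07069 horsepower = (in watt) 52.71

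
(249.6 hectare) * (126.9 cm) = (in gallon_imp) 6.967e+08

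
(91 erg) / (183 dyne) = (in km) 4.973e-06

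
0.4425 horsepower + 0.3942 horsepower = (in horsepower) 0.8367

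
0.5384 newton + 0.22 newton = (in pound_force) 0.1705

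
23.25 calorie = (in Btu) 0.0922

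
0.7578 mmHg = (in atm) 0.0009971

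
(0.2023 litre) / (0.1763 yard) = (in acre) 3.101e-07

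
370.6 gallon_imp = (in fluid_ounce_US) 5.697e+04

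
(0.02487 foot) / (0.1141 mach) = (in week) 3.226e-10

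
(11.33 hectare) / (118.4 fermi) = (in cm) 9.569e+19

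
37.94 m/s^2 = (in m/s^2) 37.94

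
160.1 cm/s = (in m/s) 1.601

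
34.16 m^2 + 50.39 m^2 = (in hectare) 0.008455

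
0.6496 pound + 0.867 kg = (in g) 1162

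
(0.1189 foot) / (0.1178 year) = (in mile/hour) 2.182e-08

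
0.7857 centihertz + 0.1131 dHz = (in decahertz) 0.001917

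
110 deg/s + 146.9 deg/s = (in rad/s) 4.484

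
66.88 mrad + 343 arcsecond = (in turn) 0.01091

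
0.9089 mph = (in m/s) 0.4063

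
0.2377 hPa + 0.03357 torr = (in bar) 0.0002825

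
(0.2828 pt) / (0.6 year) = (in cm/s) 5.273e-10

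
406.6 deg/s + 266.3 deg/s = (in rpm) 112.2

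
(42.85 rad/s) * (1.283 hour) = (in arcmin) 6.804e+08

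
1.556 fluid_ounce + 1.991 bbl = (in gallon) 83.63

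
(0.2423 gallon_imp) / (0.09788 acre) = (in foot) 9.124e-06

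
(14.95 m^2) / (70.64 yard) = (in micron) 2.314e+05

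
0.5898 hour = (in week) 0.003511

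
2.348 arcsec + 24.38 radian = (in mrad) 2.438e+04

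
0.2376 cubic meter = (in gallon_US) 62.77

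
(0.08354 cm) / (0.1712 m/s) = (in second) 0.00488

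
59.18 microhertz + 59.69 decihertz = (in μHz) 5.969e+06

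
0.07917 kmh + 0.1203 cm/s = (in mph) 0.05188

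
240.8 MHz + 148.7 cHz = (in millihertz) 2.408e+11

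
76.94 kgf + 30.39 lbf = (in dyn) 8.897e+07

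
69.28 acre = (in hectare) 28.04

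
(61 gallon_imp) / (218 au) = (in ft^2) 9.153e-14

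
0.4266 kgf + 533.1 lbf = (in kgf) 242.2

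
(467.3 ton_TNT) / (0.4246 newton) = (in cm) 4.605e+14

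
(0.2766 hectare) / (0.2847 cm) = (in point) 2.754e+09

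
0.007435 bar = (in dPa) 7435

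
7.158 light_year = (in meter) 6.772e+16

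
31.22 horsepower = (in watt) 2.328e+04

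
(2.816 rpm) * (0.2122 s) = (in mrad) 62.58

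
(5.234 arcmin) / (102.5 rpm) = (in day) 1.642e-09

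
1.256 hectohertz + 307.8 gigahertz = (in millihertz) 3.078e+14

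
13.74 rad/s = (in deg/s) 787.2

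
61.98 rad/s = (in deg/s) 3551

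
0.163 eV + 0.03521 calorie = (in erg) 1.473e+06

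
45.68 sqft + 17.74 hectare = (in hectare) 17.74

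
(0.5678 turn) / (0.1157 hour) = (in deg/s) 0.4908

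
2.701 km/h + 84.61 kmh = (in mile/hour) 54.25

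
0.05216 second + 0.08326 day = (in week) 0.01189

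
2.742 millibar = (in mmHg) 2.057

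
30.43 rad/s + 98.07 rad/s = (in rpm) 1227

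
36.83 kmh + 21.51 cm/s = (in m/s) 10.45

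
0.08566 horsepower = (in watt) 63.88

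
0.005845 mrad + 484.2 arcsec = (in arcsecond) 485.4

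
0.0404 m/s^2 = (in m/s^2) 0.0404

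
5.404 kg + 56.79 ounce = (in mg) 7.014e+06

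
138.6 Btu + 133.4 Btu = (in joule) 2.87e+05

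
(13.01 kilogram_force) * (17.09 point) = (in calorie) 0.1838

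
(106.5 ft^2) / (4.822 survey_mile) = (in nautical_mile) 6.884e-07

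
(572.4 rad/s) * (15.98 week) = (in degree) 3.17e+11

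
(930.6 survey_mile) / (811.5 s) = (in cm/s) 1.846e+05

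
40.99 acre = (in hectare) 16.59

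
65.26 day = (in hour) 1566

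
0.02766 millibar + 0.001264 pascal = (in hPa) 0.02767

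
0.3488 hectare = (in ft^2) 3.754e+04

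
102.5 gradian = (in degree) 92.25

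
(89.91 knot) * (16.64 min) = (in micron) 4.618e+10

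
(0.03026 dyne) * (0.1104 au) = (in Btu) 4.737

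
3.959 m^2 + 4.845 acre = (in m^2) 1.961e+04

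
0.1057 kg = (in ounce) 3.728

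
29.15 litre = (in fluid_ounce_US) 985.7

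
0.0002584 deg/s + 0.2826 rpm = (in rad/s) 0.0296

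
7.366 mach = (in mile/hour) 5611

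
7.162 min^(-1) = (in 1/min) 7.162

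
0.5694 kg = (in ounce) 20.08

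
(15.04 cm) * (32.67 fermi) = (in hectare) 4.914e-19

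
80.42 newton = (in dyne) 8.042e+06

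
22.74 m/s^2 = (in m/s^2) 22.74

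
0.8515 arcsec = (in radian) 4.128e-06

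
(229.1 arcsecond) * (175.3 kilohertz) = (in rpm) 1859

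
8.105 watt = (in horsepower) 0.01087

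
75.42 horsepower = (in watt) 5.624e+04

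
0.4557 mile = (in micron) 7.334e+08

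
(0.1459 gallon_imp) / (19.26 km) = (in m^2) 3.444e-08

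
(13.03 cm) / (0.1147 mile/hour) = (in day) 2.941e-05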